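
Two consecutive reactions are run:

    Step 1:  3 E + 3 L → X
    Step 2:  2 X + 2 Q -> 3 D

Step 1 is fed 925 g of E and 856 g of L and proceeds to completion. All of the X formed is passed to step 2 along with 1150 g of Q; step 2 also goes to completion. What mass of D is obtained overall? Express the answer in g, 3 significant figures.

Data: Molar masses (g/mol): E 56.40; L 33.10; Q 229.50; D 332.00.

2500 g

Step 1:
n(E) = 925.0 / 56.40 = 16.40 mol
n(L) = 856.0 / 33.10 = 25.86 mol
n/ν for E = 16.40/3 = 5.467
n/ν for L = 25.86/3 = 8.620
Smallest n/ν is E → limiting reagent.
n(X) produced = (1/3) × 16.40 = 5.467 mol
Step 2:
n(X) available = 5.467 mol
n(Q) = 1150 / 229.50 = 5.011 mol
n/ν for X = 5.467/2 = 2.734
n/ν for Q = 5.011/2 = 2.506
Smallest n/ν is Q → limiting reagent.
n(D) = (3/2) × 5.011 = 7.517 mol
mass = 7.517 × 332.00 = 2496 g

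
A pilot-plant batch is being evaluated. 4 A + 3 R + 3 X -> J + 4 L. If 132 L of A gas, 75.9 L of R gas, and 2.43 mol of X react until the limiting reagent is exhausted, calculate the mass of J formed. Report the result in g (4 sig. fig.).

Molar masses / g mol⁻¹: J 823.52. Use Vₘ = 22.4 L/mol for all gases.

n(A) = 132.0 / 22.4 = 5.893 mol
n(R) = 75.90 / 22.4 = 3.388 mol
n(X) = 2.430 mol
n/ν → A: 1.473, R: 1.129, X: 0.8100; X is limiting.
n(J) = (1/3) × 2.430 = 0.8100 mol
mass = 0.8100 × 823.52 = 667.1 g

667.1 g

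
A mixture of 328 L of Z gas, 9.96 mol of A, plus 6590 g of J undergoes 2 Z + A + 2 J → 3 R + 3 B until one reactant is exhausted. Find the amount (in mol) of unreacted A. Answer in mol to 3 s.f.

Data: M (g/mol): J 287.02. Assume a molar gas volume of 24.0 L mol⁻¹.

n(Z) = 328.0 / 24.0 = 13.67 mol
n(A) = 9.960 mol
n(J) = 6590 / 287.02 = 22.96 mol
n/ν for Z = 13.67/2 = 6.835
n/ν for A = 9.960/1 = 9.960
n/ν for J = 22.96/2 = 11.48
Smallest n/ν is Z → limiting reagent.
A consumed = (1/2) × 13.67 = 6.835 mol
A remaining = 9.960 − 6.835 = 3.125 mol

3.13 mol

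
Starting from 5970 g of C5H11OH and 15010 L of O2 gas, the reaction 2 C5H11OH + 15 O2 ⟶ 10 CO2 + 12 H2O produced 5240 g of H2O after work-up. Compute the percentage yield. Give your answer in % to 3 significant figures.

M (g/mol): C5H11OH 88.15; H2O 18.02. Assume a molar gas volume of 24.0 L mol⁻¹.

n(C5H11OH) = 5970 / 88.15 = 67.73 mol
n(O2) = 15010 / 24.0 = 625.4 mol
n/ν → C5H11OH: 33.87, O2: 41.69; C5H11OH is limiting.
theoretical n(H2O) = (12/2) × 67.73 = 406.4 mol → 7323 g
% yield = 5240 / 7323 × 100 = 71.56 %

71.6 %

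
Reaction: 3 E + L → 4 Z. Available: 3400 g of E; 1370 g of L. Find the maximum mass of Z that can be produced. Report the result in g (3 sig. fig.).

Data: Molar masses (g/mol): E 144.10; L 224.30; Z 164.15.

n(E) = 3400 / 144.10 = 23.59 mol
n(L) = 1370 / 224.30 = 6.108 mol
n/ν for E = 23.59/3 = 7.863
n/ν for L = 6.108/1 = 6.108
Smallest n/ν is L → limiting reagent.
n(Z) = (4/1) × 6.108 = 24.43 mol
mass = 24.43 × 164.15 = 4010 g

4010 g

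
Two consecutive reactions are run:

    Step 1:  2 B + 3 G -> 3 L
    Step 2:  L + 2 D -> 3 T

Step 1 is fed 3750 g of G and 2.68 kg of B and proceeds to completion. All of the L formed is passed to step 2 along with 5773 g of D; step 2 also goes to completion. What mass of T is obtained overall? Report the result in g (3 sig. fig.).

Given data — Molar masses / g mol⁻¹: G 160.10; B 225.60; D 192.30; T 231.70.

Step 1:
n(G) = 3750 / 160.10 = 23.42 mol
n(B) = 2.680×1000 / 225.60 = 11.88 mol
n/ν for G = 23.42/3 = 7.807
n/ν for B = 11.88/2 = 5.940
Smallest n/ν is B → limiting reagent.
n(L) produced = (3/2) × 11.88 = 17.82 mol
Step 2:
n(L) available = 17.82 mol
n(D) = 5773 / 192.30 = 30.02 mol
n/ν for L = 17.82/1 = 17.82
n/ν for D = 30.02/2 = 15.01
Smallest n/ν is D → limiting reagent.
n(T) = (3/2) × 30.02 = 45.03 mol
mass = 45.03 × 231.70 = 10430 g

10400 g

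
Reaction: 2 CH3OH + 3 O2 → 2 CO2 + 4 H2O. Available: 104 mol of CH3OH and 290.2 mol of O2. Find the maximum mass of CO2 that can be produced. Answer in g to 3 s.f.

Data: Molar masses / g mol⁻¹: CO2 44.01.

4580 g

n(CH3OH) = 104.0 mol
n(O2) = 290.2 mol
n/ν for CH3OH = 104.0/2 = 52.00
n/ν for O2 = 290.2/3 = 96.73
Smallest n/ν is CH3OH → limiting reagent.
n(CO2) = (2/2) × 104.0 = 104.0 mol
mass = 104.0 × 44.01 = 4577 g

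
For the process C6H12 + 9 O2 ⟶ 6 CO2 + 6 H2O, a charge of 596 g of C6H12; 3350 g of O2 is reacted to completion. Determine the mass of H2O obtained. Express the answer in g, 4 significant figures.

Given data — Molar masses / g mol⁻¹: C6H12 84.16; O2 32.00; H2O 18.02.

765.7 g

n(C6H12) = 596.0 / 84.16 = 7.082 mol
n(O2) = 3350 / 32.00 = 104.7 mol
n/ν → C6H12: 7.082, O2: 11.63; C6H12 is limiting.
n(H2O) = (6/1) × 7.082 = 42.49 mol
mass = 42.49 × 18.02 = 765.7 g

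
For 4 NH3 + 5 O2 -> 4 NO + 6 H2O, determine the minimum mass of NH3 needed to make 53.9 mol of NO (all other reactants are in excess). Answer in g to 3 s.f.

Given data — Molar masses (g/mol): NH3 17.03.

918 g

n(NO) = 53.90 mol
n(NH3) = (4/4) × 53.90 = 53.90 mol
mass = 53.90 × 17.03 = 917.9 g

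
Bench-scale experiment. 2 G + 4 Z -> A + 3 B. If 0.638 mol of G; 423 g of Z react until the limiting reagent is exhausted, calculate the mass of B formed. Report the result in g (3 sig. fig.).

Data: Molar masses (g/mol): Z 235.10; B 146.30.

n(G) = 0.6380 mol
n(Z) = 423.0 / 235.10 = 1.799 mol
n/ν for G = 0.6380/2 = 0.3190
n/ν for Z = 1.799/4 = 0.4498
Smallest n/ν is G → limiting reagent.
n(B) = (3/2) × 0.6380 = 0.9570 mol
mass = 0.9570 × 146.30 = 140.0 g

140 g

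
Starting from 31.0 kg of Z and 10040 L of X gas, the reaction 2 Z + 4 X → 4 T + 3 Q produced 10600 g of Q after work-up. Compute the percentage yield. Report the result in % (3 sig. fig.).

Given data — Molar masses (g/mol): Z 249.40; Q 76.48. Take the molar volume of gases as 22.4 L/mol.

n(Z) = 31.00×1000 / 249.40 = 124.3 mol
n(X) = 10040 / 22.4 = 448.2 mol
n/ν → Z: 62.15, X: 112.1; Z is limiting.
theoretical n(Q) = (3/2) × 124.3 = 186.5 mol → 14260 g
% yield = 10600 / 14260 × 100 = 74.33 %

74.3 %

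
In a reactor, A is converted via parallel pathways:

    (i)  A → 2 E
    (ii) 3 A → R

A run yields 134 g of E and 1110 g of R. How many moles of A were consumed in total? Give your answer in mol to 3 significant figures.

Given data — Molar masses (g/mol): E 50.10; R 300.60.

12.4 mol

n(E) = 134 / 50.10 = 2.675 mol
n(R) = 1110 / 300.60 = 3.693 mol
n(A) via (i) = (1/2)×2.675 = 1.338 mol
n(A) via (ii) = (3/1)×3.693 = 11.08 mol
total n(A) = 1.338 + 11.08 = 12.42 mol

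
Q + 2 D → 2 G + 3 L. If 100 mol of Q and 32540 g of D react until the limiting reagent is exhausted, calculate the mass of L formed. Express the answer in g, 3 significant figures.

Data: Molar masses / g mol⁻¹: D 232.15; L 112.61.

n(Q) = 100.0 mol
n(D) = 32540 / 232.15 = 140.2 mol
n/ν for Q = 100.0/1 = 100.0
n/ν for D = 140.2/2 = 70.10
Smallest n/ν is D → limiting reagent.
n(L) = (3/2) × 140.2 = 210.3 mol
mass = 210.3 × 112.61 = 23680 g

23700 g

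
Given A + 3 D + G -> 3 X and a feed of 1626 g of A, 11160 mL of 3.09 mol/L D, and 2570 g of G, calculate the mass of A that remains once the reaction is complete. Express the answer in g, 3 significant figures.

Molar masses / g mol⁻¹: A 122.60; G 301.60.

n(A) = 1626 / 122.60 = 13.26 mol
n(D) = 3.09 × 11160/1000 = 34.48 mol
n(G) = 2570 / 301.60 = 8.521 mol
n/ν for A = 13.26/1 = 13.26
n/ν for D = 34.48/3 = 11.49
n/ν for G = 8.521/1 = 8.521
Smallest n/ν is G → limiting reagent.
A consumed = (1/1) × 8.521 = 8.521 mol
A remaining = 13.26 − 8.521 = 4.739 mol
mass = 4.739 × 122.60 = 581.0 g

581 g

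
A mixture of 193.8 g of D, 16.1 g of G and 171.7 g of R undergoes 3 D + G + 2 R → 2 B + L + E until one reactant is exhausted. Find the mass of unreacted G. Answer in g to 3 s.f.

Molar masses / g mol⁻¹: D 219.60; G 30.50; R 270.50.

7.13 g

n(D) = 193.8 / 219.60 = 0.8825 mol
n(G) = 16.10 / 30.50 = 0.5279 mol
n(R) = 171.7 / 270.50 = 0.6348 mol
n/ν for D = 0.8825/3 = 0.2942
n/ν for G = 0.5279/1 = 0.5279
n/ν for R = 0.6348/2 = 0.3174
Smallest n/ν is D → limiting reagent.
G consumed = (1/3) × 0.8825 = 0.2942 mol
G remaining = 0.5279 − 0.2942 = 0.2337 mol
mass = 0.2337 × 30.50 = 7.128 g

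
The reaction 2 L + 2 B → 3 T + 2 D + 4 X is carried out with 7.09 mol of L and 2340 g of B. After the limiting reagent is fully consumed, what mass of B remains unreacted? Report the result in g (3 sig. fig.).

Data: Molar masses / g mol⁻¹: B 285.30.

317 g

n(L) = 7.090 mol
n(B) = 2340 / 285.30 = 8.202 mol
n/ν for L = 7.090/2 = 3.545
n/ν for B = 8.202/2 = 4.101
Smallest n/ν is L → limiting reagent.
B consumed = (2/2) × 7.090 = 7.090 mol
B remaining = 8.202 − 7.090 = 1.112 mol
mass = 1.112 × 285.30 = 317.3 g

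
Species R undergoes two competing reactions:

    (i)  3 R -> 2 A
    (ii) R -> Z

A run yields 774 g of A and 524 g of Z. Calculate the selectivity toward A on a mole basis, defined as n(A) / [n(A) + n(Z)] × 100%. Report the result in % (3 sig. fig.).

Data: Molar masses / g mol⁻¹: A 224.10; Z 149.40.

49.6 %

n(A) = 774 / 224.10 = 3.454 mol
n(Z) = 524 / 149.40 = 3.507 mol
selectivity = 3.454/(3.454+3.507) × 100 = 49.62 %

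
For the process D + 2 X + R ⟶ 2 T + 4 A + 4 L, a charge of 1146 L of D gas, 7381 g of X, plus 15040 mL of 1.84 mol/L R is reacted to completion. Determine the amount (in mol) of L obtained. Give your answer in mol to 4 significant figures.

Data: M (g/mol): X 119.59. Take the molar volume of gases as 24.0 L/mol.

110.7 mol

n(D) = 1146 / 24.0 = 47.75 mol
n(X) = 7381 / 119.59 = 61.72 mol
n(R) = 1.84 × 15040/1000 = 27.67 mol
n/ν for D = 47.75/1 = 47.75
n/ν for X = 61.72/2 = 30.86
n/ν for R = 27.67/1 = 27.67
Smallest n/ν is R → limiting reagent.
n(L) = (4/1) × 27.67 = 110.7 mol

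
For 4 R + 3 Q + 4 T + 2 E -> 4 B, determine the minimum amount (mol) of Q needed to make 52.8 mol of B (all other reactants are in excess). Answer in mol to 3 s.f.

39.6 mol

n(B) = 52.80 mol
n(Q) = (3/4) × 52.80 = 39.60 mol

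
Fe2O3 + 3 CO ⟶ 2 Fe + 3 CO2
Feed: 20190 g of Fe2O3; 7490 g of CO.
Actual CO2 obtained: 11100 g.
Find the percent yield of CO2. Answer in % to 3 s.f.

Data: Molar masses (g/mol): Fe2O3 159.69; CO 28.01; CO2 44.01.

94.3 %

n(Fe2O3) = 20190 / 159.69 = 126.4 mol
n(CO) = 7490 / 28.01 = 267.4 mol
n/ν for Fe2O3 = 126.4/1 = 126.4
n/ν for CO = 267.4/3 = 89.13
Smallest n/ν is CO → limiting reagent.
theoretical n(CO2) = (3/3) × 267.4 = 267.4 mol → 11770 g
% yield = 11100 / 11770 × 100 = 94.31 %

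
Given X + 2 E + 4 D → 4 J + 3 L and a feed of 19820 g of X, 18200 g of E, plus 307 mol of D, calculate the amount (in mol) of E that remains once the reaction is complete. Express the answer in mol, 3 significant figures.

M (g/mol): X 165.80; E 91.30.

45.8 mol

n(X) = 19820 / 165.80 = 119.5 mol
n(E) = 18200 / 91.30 = 199.3 mol
n(D) = 307.0 mol
n/ν → X: 119.5, E: 99.65, D: 76.75; D is limiting.
E consumed = (2/4) × 307.0 = 153.5 mol
E remaining = 199.3 − 153.5 = 45.80 mol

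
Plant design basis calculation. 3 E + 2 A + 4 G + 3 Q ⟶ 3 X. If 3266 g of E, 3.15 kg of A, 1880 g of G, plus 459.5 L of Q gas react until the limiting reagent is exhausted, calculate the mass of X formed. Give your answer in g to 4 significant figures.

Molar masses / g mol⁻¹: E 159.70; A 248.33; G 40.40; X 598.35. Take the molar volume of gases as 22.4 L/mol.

11380 g

n(E) = 3266 / 159.70 = 20.45 mol
n(A) = 3.150×1000 / 248.33 = 12.68 mol
n(G) = 1880 / 40.40 = 46.53 mol
n(Q) = 459.5 / 22.4 = 20.51 mol
n/ν for E = 20.45/3 = 6.817
n/ν for A = 12.68/2 = 6.340
n/ν for G = 46.53/4 = 11.63
n/ν for Q = 20.51/3 = 6.837
Smallest n/ν is A → limiting reagent.
n(X) = (3/2) × 12.68 = 19.02 mol
mass = 19.02 × 598.35 = 11380 g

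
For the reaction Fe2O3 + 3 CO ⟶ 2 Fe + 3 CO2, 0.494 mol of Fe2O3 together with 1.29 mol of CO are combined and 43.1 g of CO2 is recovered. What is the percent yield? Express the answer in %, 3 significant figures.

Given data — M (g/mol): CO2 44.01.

n(Fe2O3) = 0.4940 mol
n(CO) = 1.290 mol
n/ν for Fe2O3 = 0.4940/1 = 0.4940
n/ν for CO = 1.290/3 = 0.4300
Smallest n/ν is CO → limiting reagent.
theoretical n(CO2) = (3/3) × 1.290 = 1.290 mol → 56.77 g
% yield = 43.1 / 56.77 × 100 = 75.92 %

75.9 %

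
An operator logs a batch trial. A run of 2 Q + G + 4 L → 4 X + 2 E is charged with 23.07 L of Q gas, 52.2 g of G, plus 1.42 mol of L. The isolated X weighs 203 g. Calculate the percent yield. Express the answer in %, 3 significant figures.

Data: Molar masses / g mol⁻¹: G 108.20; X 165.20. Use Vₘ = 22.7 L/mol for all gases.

86.5 %

n(Q) = 23.07 / 22.7 = 1.016 mol
n(G) = 52.20 / 108.20 = 0.4824 mol
n(L) = 1.420 mol
n/ν for Q = 1.016/2 = 0.5080
n/ν for G = 0.4824/1 = 0.4824
n/ν for L = 1.420/4 = 0.3550
Smallest n/ν is L → limiting reagent.
theoretical n(X) = (4/4) × 1.420 = 1.420 mol → 234.6 g
% yield = 203 / 234.6 × 100 = 86.53 %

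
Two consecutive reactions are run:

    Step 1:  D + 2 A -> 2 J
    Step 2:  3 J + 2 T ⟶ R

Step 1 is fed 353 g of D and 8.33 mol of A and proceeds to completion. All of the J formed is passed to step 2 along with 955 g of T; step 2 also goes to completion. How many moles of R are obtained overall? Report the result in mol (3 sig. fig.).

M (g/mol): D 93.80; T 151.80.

2.51 mol

Step 1:
n(D) = 353.0 / 93.80 = 3.763 mol
n(A) = 8.330 mol
n/ν → D: 3.763, A: 4.165; D is limiting.
n(J) produced = (2/1) × 3.763 = 7.526 mol
Step 2:
n(J) available = 7.526 mol
n(T) = 955.0 / 151.80 = 6.291 mol
n/ν → J: 2.509, T: 3.146; J is limiting.
n(R) = (1/3) × 7.526 = 2.509 mol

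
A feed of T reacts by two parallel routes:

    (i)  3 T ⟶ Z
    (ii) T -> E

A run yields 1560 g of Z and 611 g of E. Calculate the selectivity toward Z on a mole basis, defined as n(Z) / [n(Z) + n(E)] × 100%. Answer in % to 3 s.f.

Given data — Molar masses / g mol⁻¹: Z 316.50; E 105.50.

n(Z) = 1560 / 316.50 = 4.929 mol
n(E) = 611 / 105.50 = 5.791 mol
selectivity = 4.929/(4.929+5.791) × 100 = 45.98 %

46.0 %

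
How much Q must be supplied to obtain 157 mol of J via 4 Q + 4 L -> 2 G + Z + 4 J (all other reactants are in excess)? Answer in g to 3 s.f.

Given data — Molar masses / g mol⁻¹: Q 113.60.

n(J) = 157.0 mol
n(Q) = (4/4) × 157.0 = 157.0 mol
mass = 157.0 × 113.60 = 17840 g

17800 g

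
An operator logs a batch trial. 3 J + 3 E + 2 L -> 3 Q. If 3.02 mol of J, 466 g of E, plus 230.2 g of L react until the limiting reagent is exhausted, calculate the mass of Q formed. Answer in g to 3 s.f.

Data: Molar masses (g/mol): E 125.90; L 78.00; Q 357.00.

n(J) = 3.020 mol
n(E) = 466.0 / 125.90 = 3.701 mol
n(L) = 230.2 / 78.00 = 2.951 mol
n/ν → J: 1.007, E: 1.234, L: 1.476; J is limiting.
n(Q) = (3/3) × 3.020 = 3.020 mol
mass = 3.020 × 357.00 = 1078 g

1080 g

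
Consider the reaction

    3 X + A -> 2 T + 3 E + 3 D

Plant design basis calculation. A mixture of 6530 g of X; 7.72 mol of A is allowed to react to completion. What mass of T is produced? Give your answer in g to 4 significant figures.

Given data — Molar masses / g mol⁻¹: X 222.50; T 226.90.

n(X) = 6530 / 222.50 = 29.35 mol
n(A) = 7.720 mol
n/ν for X = 29.35/3 = 9.783
n/ν for A = 7.720/1 = 7.720
Smallest n/ν is A → limiting reagent.
n(T) = (2/1) × 7.720 = 15.44 mol
mass = 15.44 × 226.90 = 3503 g

3503 g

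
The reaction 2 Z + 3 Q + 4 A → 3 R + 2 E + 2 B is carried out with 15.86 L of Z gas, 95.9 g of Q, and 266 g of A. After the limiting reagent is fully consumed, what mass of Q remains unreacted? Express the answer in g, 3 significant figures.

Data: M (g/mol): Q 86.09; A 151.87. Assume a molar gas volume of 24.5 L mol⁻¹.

12.3 g

n(Z) = 15.86 / 24.5 = 0.6473 mol
n(Q) = 95.90 / 86.09 = 1.114 mol
n(A) = 266.0 / 151.87 = 1.751 mol
n/ν → Z: 0.3237, Q: 0.3713, A: 0.4378; Z is limiting.
Q consumed = (3/2) × 0.6473 = 0.9710 mol
Q remaining = 1.114 − 0.9710 = 0.1430 mol
mass = 0.1430 × 86.09 = 12.31 g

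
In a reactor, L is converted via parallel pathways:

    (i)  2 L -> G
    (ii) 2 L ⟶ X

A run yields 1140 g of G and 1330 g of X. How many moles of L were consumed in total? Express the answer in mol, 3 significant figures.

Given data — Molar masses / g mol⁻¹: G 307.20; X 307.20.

n(G) = 1140 / 307.20 = 3.711 mol
n(X) = 1330 / 307.20 = 4.329 mol
n(L) via (i) = (2/1)×3.711 = 7.422 mol
n(L) via (ii) = (2/1)×4.329 = 8.658 mol
total n(L) = 7.422 + 8.658 = 16.08 mol

16.1 mol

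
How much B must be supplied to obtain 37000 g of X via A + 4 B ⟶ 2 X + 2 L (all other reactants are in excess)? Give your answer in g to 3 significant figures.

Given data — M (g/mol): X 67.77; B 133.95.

n(X) = 37000 / 67.77 = 546.0 mol
n(B) = (4/2) × 546.0 = 1092 mol
mass = 1092 × 133.95 = 146300 g

146000 g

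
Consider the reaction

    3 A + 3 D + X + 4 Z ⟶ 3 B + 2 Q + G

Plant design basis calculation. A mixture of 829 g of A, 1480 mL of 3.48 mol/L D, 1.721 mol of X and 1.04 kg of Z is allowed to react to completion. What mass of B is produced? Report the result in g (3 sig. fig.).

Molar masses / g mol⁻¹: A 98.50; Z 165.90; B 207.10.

974 g

n(A) = 829.0 / 98.50 = 8.416 mol
n(D) = 3.48 × 1480/1000 = 5.150 mol
n(X) = 1.721 mol
n(Z) = 1.040×1000 / 165.90 = 6.269 mol
n/ν → A: 2.805, D: 1.717, X: 1.721, Z: 1.567; Z is limiting.
n(B) = (3/4) × 6.269 = 4.702 mol
mass = 4.702 × 207.10 = 973.8 g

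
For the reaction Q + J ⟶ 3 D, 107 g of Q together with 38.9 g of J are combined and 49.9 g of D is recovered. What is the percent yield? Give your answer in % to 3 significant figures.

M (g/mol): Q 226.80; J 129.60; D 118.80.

46.6 %

n(Q) = 107.0 / 226.80 = 0.4718 mol
n(J) = 38.90 / 129.60 = 0.3002 mol
n/ν for Q = 0.4718/1 = 0.4718
n/ν for J = 0.3002/1 = 0.3002
Smallest n/ν is J → limiting reagent.
theoretical n(D) = (3/1) × 0.3002 = 0.9006 mol → 107.0 g
% yield = 49.9 / 107.0 × 100 = 46.64 %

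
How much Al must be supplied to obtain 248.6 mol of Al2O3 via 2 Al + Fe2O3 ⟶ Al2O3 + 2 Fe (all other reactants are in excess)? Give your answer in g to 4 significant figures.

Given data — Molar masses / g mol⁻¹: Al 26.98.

n(Al2O3) = 248.6 mol
n(Al) = (2/1) × 248.6 = 497.2 mol
mass = 497.2 × 26.98 = 13410 g

13410 g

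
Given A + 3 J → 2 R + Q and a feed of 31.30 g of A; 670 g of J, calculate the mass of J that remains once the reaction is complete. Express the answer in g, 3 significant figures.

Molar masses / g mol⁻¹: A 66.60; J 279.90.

275 g

n(A) = 31.30 / 66.60 = 0.4700 mol
n(J) = 670.0 / 279.90 = 2.394 mol
n/ν → A: 0.4700, J: 0.7980; A is limiting.
J consumed = (3/1) × 0.4700 = 1.410 mol
J remaining = 2.394 − 1.410 = 0.9840 mol
mass = 0.9840 × 279.90 = 275.4 g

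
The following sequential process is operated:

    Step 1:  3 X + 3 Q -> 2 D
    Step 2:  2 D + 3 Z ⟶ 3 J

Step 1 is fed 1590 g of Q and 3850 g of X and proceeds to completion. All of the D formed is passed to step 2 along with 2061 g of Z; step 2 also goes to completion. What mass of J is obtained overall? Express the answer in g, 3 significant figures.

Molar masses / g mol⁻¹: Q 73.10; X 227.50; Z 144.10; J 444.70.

Step 1:
n(Q) = 1590 / 73.10 = 21.75 mol
n(X) = 3850 / 227.50 = 16.92 mol
n/ν for Q = 21.75/3 = 7.250
n/ν for X = 16.92/3 = 5.640
Smallest n/ν is X → limiting reagent.
n(D) produced = (2/3) × 16.92 = 11.28 mol
Step 2:
n(D) available = 11.28 mol
n(Z) = 2061 / 144.10 = 14.30 mol
n/ν for D = 11.28/2 = 5.640
n/ν for Z = 14.30/3 = 4.767
Smallest n/ν is Z → limiting reagent.
n(J) = (3/3) × 14.30 = 14.30 mol
mass = 14.30 × 444.70 = 6359 g

6360 g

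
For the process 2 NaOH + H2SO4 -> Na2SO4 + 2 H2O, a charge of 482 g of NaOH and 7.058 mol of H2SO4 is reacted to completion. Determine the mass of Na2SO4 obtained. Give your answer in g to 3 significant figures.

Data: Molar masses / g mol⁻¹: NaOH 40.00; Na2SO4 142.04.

n(NaOH) = 482.0 / 40.00 = 12.05 mol
n(H2SO4) = 7.058 mol
n/ν for NaOH = 12.05/2 = 6.025
n/ν for H2SO4 = 7.058/1 = 7.058
Smallest n/ν is NaOH → limiting reagent.
n(Na2SO4) = (1/2) × 12.05 = 6.025 mol
mass = 6.025 × 142.04 = 855.8 g

856 g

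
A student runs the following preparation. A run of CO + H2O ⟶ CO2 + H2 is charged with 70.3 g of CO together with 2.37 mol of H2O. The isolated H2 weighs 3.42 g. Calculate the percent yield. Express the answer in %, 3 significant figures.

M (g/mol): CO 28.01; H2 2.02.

71.4 %

n(CO) = 70.30 / 28.01 = 2.510 mol
n(H2O) = 2.370 mol
n/ν → CO: 2.510, H2O: 2.370; H2O is limiting.
theoretical n(H2) = (1/1) × 2.370 = 2.370 mol → 4.787 g
% yield = 3.42 / 4.787 × 100 = 71.44 %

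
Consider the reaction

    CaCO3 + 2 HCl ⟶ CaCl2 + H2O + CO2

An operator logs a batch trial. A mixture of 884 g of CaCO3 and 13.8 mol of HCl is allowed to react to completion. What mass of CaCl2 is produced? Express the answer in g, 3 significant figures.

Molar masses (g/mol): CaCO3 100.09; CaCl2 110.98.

n(CaCO3) = 884.0 / 100.09 = 8.832 mol
n(HCl) = 13.80 mol
n/ν for CaCO3 = 8.832/1 = 8.832
n/ν for HCl = 13.80/2 = 6.900
Smallest n/ν is HCl → limiting reagent.
n(CaCl2) = (1/2) × 13.80 = 6.900 mol
mass = 6.900 × 110.98 = 765.8 g

766 g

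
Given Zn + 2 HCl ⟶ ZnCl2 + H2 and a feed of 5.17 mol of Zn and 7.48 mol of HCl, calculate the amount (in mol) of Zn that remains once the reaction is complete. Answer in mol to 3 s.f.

1.43 mol

n(Zn) = 5.170 mol
n(HCl) = 7.480 mol
n/ν for Zn = 5.170/1 = 5.170
n/ν for HCl = 7.480/2 = 3.740
Smallest n/ν is HCl → limiting reagent.
Zn consumed = (1/2) × 7.480 = 3.740 mol
Zn remaining = 5.170 − 3.740 = 1.430 mol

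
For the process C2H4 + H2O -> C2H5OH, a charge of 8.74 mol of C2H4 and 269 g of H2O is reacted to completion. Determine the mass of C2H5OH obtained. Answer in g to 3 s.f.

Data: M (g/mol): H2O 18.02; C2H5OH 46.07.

403 g

n(C2H4) = 8.740 mol
n(H2O) = 269.0 / 18.02 = 14.93 mol
n/ν for C2H4 = 8.740/1 = 8.740
n/ν for H2O = 14.93/1 = 14.93
Smallest n/ν is C2H4 → limiting reagent.
n(C2H5OH) = (1/1) × 8.740 = 8.740 mol
mass = 8.740 × 46.07 = 402.7 g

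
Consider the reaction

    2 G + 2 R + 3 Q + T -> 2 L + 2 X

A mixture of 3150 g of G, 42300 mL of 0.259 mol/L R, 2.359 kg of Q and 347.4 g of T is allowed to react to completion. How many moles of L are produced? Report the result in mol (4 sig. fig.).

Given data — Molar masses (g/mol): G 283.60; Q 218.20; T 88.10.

n(G) = 3150 / 283.60 = 11.11 mol
n(R) = 0.259 × 42300/1000 = 10.96 mol
n(Q) = 2.359×1000 / 218.20 = 10.81 mol
n(T) = 347.4 / 88.10 = 3.943 mol
n/ν for G = 11.11/2 = 5.555
n/ν for R = 10.96/2 = 5.480
n/ν for Q = 10.81/3 = 3.603
n/ν for T = 3.943/1 = 3.943
Smallest n/ν is Q → limiting reagent.
n(L) = (2/3) × 10.81 = 7.207 mol

7.207 mol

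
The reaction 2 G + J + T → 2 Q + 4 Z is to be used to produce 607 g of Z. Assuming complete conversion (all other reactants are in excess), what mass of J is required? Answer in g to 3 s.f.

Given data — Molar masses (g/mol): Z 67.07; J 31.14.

70.5 g

n(Z) = 607 / 67.07 = 9.050 mol
n(J) = (1/4) × 9.050 = 2.263 mol
mass = 2.263 × 31.14 = 70.47 g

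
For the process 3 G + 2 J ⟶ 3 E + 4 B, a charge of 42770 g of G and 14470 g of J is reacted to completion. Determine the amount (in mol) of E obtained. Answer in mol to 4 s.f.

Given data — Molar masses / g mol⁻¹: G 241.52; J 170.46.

n(G) = 42770 / 241.52 = 177.1 mol
n(J) = 14470 / 170.46 = 84.89 mol
n/ν for G = 177.1/3 = 59.03
n/ν for J = 84.89/2 = 42.45
Smallest n/ν is J → limiting reagent.
n(E) = (3/2) × 84.89 = 127.3 mol

127.3 mol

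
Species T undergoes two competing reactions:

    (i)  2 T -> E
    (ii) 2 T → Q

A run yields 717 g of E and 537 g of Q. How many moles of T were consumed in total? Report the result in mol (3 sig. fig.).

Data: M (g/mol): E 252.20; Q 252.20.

n(E) = 717 / 252.20 = 2.843 mol
n(Q) = 537 / 252.20 = 2.129 mol
n(T) via (i) = (2/1)×2.843 = 5.686 mol
n(T) via (ii) = (2/1)×2.129 = 4.258 mol
total n(T) = 5.686 + 4.258 = 9.944 mol

9.94 mol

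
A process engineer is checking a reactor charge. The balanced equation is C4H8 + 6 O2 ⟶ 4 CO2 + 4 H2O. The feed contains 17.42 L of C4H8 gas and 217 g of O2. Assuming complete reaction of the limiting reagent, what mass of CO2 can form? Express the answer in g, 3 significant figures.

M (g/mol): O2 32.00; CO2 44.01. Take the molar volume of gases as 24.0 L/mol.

n(C4H8) = 17.42 / 24.0 = 0.7258 mol
n(O2) = 217.0 / 32.00 = 6.781 mol
n/ν → C4H8: 0.7258, O2: 1.130; C4H8 is limiting.
n(CO2) = (4/1) × 0.7258 = 2.903 mol
mass = 2.903 × 44.01 = 127.8 g

128 g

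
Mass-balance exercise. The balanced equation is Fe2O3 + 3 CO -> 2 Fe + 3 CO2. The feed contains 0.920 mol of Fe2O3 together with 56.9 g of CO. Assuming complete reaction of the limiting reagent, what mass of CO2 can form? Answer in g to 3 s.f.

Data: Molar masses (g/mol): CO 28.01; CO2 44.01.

89.4 g

n(Fe2O3) = 0.9200 mol
n(CO) = 56.90 / 28.01 = 2.031 mol
n/ν for Fe2O3 = 0.9200/1 = 0.9200
n/ν for CO = 2.031/3 = 0.6770
Smallest n/ν is CO → limiting reagent.
n(CO2) = (3/3) × 2.031 = 2.031 mol
mass = 2.031 × 44.01 = 89.38 g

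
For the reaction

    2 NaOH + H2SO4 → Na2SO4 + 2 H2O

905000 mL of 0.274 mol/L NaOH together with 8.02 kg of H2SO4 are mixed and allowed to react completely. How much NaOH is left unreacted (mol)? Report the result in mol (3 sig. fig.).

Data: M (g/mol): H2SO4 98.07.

n(NaOH) = 0.274 × 905000/1000 = 248.0 mol
n(H2SO4) = 8.020×1000 / 98.07 = 81.78 mol
n/ν → NaOH: 124.0, H2SO4: 81.78; H2SO4 is limiting.
NaOH consumed = (2/1) × 81.78 = 163.6 mol
NaOH remaining = 248.0 − 163.6 = 84.40 mol

84.4 mol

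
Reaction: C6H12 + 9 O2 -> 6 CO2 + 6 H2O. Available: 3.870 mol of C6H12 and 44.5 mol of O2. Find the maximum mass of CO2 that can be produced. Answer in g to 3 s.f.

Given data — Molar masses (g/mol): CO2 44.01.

n(C6H12) = 3.870 mol
n(O2) = 44.50 mol
n/ν for C6H12 = 3.870/1 = 3.870
n/ν for O2 = 44.50/9 = 4.944
Smallest n/ν is C6H12 → limiting reagent.
n(CO2) = (6/1) × 3.870 = 23.22 mol
mass = 23.22 × 44.01 = 1022 g

1020 g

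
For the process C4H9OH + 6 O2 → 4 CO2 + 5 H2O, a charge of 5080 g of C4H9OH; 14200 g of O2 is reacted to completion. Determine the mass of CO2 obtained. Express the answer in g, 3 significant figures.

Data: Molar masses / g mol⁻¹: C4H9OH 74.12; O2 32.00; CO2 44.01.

12100 g

n(C4H9OH) = 5080 / 74.12 = 68.54 mol
n(O2) = 14200 / 32.00 = 443.8 mol
n/ν for C4H9OH = 68.54/1 = 68.54
n/ν for O2 = 443.8/6 = 73.97
Smallest n/ν is C4H9OH → limiting reagent.
n(CO2) = (4/1) × 68.54 = 274.2 mol
mass = 274.2 × 44.01 = 12070 g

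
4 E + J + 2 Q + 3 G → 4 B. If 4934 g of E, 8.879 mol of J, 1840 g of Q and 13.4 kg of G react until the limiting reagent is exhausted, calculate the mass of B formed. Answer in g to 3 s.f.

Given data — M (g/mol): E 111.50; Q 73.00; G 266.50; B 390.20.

13900 g

n(E) = 4934 / 111.50 = 44.25 mol
n(J) = 8.879 mol
n(Q) = 1840 / 73.00 = 25.21 mol
n(G) = 13.40×1000 / 266.50 = 50.28 mol
n/ν for E = 44.25/4 = 11.06
n/ν for J = 8.879/1 = 8.879
n/ν for Q = 25.21/2 = 12.61
n/ν for G = 50.28/3 = 16.76
Smallest n/ν is J → limiting reagent.
n(B) = (4/1) × 8.879 = 35.52 mol
mass = 35.52 × 390.20 = 13860 g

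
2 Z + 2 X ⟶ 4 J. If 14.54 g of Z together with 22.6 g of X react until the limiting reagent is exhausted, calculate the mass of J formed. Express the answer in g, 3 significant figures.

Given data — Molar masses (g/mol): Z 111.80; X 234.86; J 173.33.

n(Z) = 14.54 / 111.80 = 0.1301 mol
n(X) = 22.60 / 234.86 = 0.09623 mol
n/ν for Z = 0.1301/2 = 0.06505
n/ν for X = 0.09623/2 = 0.04812
Smallest n/ν is X → limiting reagent.
n(J) = (4/2) × 0.09623 = 0.1925 mol
mass = 0.1925 × 173.33 = 33.37 g

33.4 g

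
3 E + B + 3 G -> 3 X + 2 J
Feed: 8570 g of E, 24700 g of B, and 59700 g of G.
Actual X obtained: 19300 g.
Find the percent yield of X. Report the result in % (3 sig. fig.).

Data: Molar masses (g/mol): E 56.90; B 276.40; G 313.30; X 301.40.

n(E) = 8570 / 56.90 = 150.6 mol
n(B) = 24700 / 276.40 = 89.36 mol
n(G) = 59700 / 313.30 = 190.6 mol
n/ν for E = 150.6/3 = 50.20
n/ν for B = 89.36/1 = 89.36
n/ν for G = 190.6/3 = 63.53
Smallest n/ν is E → limiting reagent.
theoretical n(X) = (3/3) × 150.6 = 150.6 mol → 45390 g
% yield = 19300 / 45390 × 100 = 42.52 %

42.5 %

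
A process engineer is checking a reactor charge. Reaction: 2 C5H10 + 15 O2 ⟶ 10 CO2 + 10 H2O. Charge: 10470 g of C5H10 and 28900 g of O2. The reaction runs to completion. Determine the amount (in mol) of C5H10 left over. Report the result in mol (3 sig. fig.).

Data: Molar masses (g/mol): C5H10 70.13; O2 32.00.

28.9 mol

n(C5H10) = 10470 / 70.13 = 149.3 mol
n(O2) = 28900 / 32.00 = 903.1 mol
n/ν for C5H10 = 149.3/2 = 74.65
n/ν for O2 = 903.1/15 = 60.21
Smallest n/ν is O2 → limiting reagent.
C5H10 consumed = (2/15) × 903.1 = 120.4 mol
C5H10 remaining = 149.3 − 120.4 = 28.90 mol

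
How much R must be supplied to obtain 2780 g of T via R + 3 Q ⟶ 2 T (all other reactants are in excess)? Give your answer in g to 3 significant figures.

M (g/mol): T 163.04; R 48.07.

n(T) = 2780 / 163.04 = 17.05 mol
n(R) = (1/2) × 17.05 = 8.525 mol
mass = 8.525 × 48.07 = 409.8 g

410 g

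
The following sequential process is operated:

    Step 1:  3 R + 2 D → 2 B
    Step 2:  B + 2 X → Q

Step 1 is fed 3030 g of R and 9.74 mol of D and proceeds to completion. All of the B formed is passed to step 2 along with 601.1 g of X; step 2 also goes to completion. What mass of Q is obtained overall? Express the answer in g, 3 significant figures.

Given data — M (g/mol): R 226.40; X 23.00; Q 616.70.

Step 1:
n(R) = 3030 / 226.40 = 13.38 mol
n(D) = 9.740 mol
n/ν for R = 13.38/3 = 4.460
n/ν for D = 9.740/2 = 4.870
Smallest n/ν is R → limiting reagent.
n(B) produced = (2/3) × 13.38 = 8.920 mol
Step 2:
n(B) available = 8.920 mol
n(X) = 601.1 / 23.00 = 26.13 mol
n/ν for B = 8.920/1 = 8.920
n/ν for X = 26.13/2 = 13.07
Smallest n/ν is B → limiting reagent.
n(Q) = (1/1) × 8.920 = 8.920 mol
mass = 8.920 × 616.70 = 5501 g

5500 g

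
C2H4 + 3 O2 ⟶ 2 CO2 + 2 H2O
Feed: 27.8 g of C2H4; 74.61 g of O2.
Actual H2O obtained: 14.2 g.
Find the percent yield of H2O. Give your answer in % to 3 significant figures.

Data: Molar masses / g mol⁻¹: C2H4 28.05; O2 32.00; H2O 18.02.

n(C2H4) = 27.80 / 28.05 = 0.9911 mol
n(O2) = 74.61 / 32.00 = 2.332 mol
n/ν for C2H4 = 0.9911/1 = 0.9911
n/ν for O2 = 2.332/3 = 0.7773
Smallest n/ν is O2 → limiting reagent.
theoretical n(H2O) = (2/3) × 2.332 = 1.555 mol → 28.02 g
% yield = 14.2 / 28.02 × 100 = 50.68 %

50.7 %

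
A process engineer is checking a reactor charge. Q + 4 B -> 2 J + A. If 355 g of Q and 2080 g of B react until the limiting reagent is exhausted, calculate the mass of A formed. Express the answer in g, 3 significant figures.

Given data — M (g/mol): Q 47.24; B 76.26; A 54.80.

374 g

n(Q) = 355.0 / 47.24 = 7.515 mol
n(B) = 2080 / 76.26 = 27.28 mol
n/ν for Q = 7.515/1 = 7.515
n/ν for B = 27.28/4 = 6.820
Smallest n/ν is B → limiting reagent.
n(A) = (1/4) × 27.28 = 6.820 mol
mass = 6.820 × 54.80 = 373.7 g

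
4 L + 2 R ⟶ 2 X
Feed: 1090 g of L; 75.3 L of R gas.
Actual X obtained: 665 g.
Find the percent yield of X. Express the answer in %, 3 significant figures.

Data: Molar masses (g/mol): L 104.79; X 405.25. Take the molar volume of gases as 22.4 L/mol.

48.8 %

n(L) = 1090 / 104.79 = 10.40 mol
n(R) = 75.30 / 22.4 = 3.362 mol
n/ν → L: 2.600, R: 1.681; R is limiting.
theoretical n(X) = (2/2) × 3.362 = 3.362 mol → 1362 g
% yield = 665 / 1362 × 100 = 48.83 %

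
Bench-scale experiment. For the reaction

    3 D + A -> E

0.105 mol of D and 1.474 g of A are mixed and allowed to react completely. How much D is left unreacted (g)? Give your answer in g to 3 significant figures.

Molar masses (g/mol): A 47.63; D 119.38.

1.45 g

n(D) = 0.1050 mol
n(A) = 1.474 / 47.63 = 0.03095 mol
n/ν → D: 0.03500, A: 0.03095; A is limiting.
D consumed = (3/1) × 0.03095 = 0.09285 mol
D remaining = 0.1050 − 0.09285 = 0.01215 mol
mass = 0.01215 × 119.38 = 1.450 g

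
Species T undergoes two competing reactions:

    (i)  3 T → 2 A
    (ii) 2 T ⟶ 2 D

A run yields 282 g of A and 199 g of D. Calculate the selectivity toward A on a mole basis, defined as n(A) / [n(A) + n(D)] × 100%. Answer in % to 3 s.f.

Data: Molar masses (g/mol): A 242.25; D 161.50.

48.6 %

n(A) = 282 / 242.25 = 1.164 mol
n(D) = 199 / 161.50 = 1.232 mol
selectivity = 1.164/(1.164+1.232) × 100 = 48.58 %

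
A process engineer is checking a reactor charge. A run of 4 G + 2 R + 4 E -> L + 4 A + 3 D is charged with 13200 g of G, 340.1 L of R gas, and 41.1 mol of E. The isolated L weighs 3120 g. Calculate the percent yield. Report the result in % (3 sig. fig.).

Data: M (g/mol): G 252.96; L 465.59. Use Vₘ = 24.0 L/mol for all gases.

n(G) = 13200 / 252.96 = 52.18 mol
n(R) = 340.1 / 24.0 = 14.17 mol
n(E) = 41.10 mol
n/ν → G: 13.05, R: 7.085, E: 10.28; R is limiting.
theoretical n(L) = (1/2) × 14.17 = 7.085 mol → 3299 g
% yield = 3120 / 3299 × 100 = 94.57 %

94.6 %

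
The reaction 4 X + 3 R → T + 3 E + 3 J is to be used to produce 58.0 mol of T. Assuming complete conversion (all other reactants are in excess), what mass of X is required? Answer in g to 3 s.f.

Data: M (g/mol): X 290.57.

n(T) = 58.00 mol
n(X) = (4/1) × 58.00 = 232.0 mol
mass = 232.0 × 290.57 = 67410 g

67400 g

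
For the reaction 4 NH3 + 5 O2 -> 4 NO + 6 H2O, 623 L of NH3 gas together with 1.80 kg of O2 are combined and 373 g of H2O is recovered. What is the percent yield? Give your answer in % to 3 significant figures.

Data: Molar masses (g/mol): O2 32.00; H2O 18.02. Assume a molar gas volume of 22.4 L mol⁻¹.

49.6 %

n(NH3) = 623.0 / 22.4 = 27.81 mol
n(O2) = 1.800×1000 / 32.00 = 56.25 mol
n/ν → NH3: 6.953, O2: 11.25; NH3 is limiting.
theoretical n(H2O) = (6/4) × 27.81 = 41.72 mol → 751.8 g
% yield = 373 / 751.8 × 100 = 49.61 %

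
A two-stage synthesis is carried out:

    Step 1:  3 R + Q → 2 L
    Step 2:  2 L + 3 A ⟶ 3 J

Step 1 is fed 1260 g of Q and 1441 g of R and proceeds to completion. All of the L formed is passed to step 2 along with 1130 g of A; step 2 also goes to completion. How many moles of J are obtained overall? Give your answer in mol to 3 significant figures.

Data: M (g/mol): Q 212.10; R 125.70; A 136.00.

Step 1:
n(Q) = 1260 / 212.10 = 5.941 mol
n(R) = 1441 / 125.70 = 11.46 mol
n/ν → Q: 5.941, R: 3.820; R is limiting.
n(L) produced = (2/3) × 11.46 = 7.640 mol
Step 2:
n(L) available = 7.640 mol
n(A) = 1130 / 136.00 = 8.309 mol
n/ν → L: 3.820, A: 2.770; A is limiting.
n(J) = (3/3) × 8.309 = 8.309 mol

8.31 mol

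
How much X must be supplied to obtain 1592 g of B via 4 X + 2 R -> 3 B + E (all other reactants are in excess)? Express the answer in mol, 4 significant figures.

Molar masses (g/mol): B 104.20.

n(B) = 1592 / 104.20 = 15.28 mol
n(X) = (4/3) × 15.28 = 20.37 mol

20.37 mol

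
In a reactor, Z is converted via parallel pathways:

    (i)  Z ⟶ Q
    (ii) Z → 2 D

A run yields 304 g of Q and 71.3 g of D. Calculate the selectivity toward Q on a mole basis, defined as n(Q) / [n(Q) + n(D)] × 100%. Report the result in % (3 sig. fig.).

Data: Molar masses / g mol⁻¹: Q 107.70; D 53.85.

n(Q) = 304 / 107.70 = 2.823 mol
n(D) = 71.3 / 53.85 = 1.324 mol
selectivity = 2.823/(2.823+1.324) × 100 = 68.07 %

68.1 %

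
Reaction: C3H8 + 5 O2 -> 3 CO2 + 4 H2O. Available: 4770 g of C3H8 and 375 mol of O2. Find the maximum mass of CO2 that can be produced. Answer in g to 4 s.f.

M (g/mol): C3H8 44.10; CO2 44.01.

9902 g

n(C3H8) = 4770 / 44.10 = 108.2 mol
n(O2) = 375.0 mol
n/ν → C3H8: 108.2, O2: 75.00; O2 is limiting.
n(CO2) = (3/5) × 375.0 = 225.0 mol
mass = 225.0 × 44.01 = 9902 g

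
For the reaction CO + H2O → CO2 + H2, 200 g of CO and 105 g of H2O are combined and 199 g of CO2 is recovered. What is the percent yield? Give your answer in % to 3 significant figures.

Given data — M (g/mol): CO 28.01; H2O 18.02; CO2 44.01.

77.6 %

n(CO) = 200.0 / 28.01 = 7.140 mol
n(H2O) = 105.0 / 18.02 = 5.827 mol
n/ν for CO = 7.140/1 = 7.140
n/ν for H2O = 5.827/1 = 5.827
Smallest n/ν is H2O → limiting reagent.
theoretical n(CO2) = (1/1) × 5.827 = 5.827 mol → 256.4 g
% yield = 199 / 256.4 × 100 = 77.61 %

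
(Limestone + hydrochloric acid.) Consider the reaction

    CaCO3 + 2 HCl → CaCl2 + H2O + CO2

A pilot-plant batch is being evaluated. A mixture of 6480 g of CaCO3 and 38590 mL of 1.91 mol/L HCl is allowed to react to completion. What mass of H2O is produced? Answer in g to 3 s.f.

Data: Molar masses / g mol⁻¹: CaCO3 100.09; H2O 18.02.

664 g

n(CaCO3) = 6480 / 100.09 = 64.74 mol
n(HCl) = 1.91 × 38590/1000 = 73.71 mol
n/ν for CaCO3 = 64.74/1 = 64.74
n/ν for HCl = 73.71/2 = 36.86
Smallest n/ν is HCl → limiting reagent.
n(H2O) = (1/2) × 73.71 = 36.86 mol
mass = 36.86 × 18.02 = 664.2 g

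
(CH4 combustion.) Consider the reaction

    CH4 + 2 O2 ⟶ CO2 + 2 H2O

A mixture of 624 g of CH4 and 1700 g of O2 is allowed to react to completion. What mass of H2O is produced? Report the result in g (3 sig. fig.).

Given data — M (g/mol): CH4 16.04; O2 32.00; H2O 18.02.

n(CH4) = 624.0 / 16.04 = 38.90 mol
n(O2) = 1700 / 32.00 = 53.13 mol
n/ν → CH4: 38.90, O2: 26.57; O2 is limiting.
n(H2O) = (2/2) × 53.13 = 53.13 mol
mass = 53.13 × 18.02 = 957.4 g

957 g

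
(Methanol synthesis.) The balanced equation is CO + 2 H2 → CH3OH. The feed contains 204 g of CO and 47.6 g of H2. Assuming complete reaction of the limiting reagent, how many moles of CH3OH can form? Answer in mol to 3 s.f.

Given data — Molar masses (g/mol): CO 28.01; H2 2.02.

7.28 mol

n(CO) = 204.0 / 28.01 = 7.283 mol
n(H2) = 47.60 / 2.02 = 23.56 mol
n/ν for CO = 7.283/1 = 7.283
n/ν for H2 = 23.56/2 = 11.78
Smallest n/ν is CO → limiting reagent.
n(CH3OH) = (1/1) × 7.283 = 7.283 mol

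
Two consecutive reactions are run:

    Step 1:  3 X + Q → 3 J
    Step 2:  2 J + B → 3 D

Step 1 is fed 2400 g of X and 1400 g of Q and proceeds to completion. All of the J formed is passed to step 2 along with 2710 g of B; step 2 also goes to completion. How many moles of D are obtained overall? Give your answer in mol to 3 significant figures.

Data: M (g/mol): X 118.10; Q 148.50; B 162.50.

Step 1:
n(X) = 2400 / 118.10 = 20.32 mol
n(Q) = 1400 / 148.50 = 9.428 mol
n/ν → X: 6.773, Q: 9.428; X is limiting.
n(J) produced = (3/3) × 20.32 = 20.32 mol
Step 2:
n(J) available = 20.32 mol
n(B) = 2710 / 162.50 = 16.68 mol
n/ν → J: 10.16, B: 16.68; J is limiting.
n(D) = (3/2) × 20.32 = 30.48 mol

30.5 mol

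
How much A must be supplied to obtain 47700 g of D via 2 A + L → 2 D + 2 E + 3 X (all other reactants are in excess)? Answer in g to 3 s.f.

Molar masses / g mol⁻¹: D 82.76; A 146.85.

84600 g

n(D) = 47700 / 82.76 = 576.4 mol
n(A) = (2/2) × 576.4 = 576.4 mol
mass = 576.4 × 146.85 = 84640 g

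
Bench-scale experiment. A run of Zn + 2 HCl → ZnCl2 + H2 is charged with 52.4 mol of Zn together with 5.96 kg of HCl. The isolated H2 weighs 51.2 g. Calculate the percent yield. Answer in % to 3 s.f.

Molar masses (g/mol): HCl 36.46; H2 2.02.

n(Zn) = 52.40 mol
n(HCl) = 5.960×1000 / 36.46 = 163.5 mol
n/ν for Zn = 52.40/1 = 52.40
n/ν for HCl = 163.5/2 = 81.75
Smallest n/ν is Zn → limiting reagent.
theoretical n(H2) = (1/1) × 52.40 = 52.40 mol → 105.8 g
% yield = 51.2 / 105.8 × 100 = 48.39 %

48.4 %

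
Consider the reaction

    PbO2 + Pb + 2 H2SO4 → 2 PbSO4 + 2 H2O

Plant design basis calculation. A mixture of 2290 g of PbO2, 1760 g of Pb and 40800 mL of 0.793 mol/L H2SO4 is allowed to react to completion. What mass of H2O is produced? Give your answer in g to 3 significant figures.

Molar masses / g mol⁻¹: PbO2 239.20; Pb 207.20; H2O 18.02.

306 g

n(PbO2) = 2290 / 239.20 = 9.574 mol
n(Pb) = 1760 / 207.20 = 8.494 mol
n(H2SO4) = 0.793 × 40800/1000 = 32.35 mol
n/ν for PbO2 = 9.574/1 = 9.574
n/ν for Pb = 8.494/1 = 8.494
n/ν for H2SO4 = 32.35/2 = 16.18
Smallest n/ν is Pb → limiting reagent.
n(H2O) = (2/1) × 8.494 = 16.99 mol
mass = 16.99 × 18.02 = 306.2 g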